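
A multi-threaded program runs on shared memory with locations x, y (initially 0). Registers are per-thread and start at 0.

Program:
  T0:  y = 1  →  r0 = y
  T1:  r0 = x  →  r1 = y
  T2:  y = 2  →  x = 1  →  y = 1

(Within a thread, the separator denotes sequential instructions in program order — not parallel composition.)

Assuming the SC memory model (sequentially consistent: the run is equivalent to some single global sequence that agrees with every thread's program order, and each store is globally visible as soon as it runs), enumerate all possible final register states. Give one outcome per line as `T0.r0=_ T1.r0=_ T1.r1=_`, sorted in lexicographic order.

T0.r0=1 T1.r0=0 T1.r1=0
T0.r0=1 T1.r0=0 T1.r1=1
T0.r0=1 T1.r0=0 T1.r1=2
T0.r0=1 T1.r0=1 T1.r1=1
T0.r0=1 T1.r0=1 T1.r1=2
T0.r0=2 T1.r0=0 T1.r1=0
T0.r0=2 T1.r0=0 T1.r1=1
T0.r0=2 T1.r0=0 T1.r1=2
T0.r0=2 T1.r0=1 T1.r1=1
T0.r0=2 T1.r0=1 T1.r1=2

outcome vector order: (T0.r0,T1.r0,T1.r1)
|SC outcomes| = 10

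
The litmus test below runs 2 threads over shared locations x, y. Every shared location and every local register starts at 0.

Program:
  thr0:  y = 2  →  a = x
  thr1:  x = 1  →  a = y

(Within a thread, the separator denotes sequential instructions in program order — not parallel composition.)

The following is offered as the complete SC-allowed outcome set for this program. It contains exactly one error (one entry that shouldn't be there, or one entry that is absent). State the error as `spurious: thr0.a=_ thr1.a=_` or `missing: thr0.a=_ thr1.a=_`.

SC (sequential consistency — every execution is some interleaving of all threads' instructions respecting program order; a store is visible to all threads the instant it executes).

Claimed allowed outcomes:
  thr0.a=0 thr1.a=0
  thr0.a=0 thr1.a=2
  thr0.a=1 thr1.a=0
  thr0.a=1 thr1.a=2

outcome vector order: (thr0.a,thr1.a)
SC: 3 outcomes — {02, 10, 12}
claimed∖SC = {00}

spurious: thr0.a=0 thr1.a=0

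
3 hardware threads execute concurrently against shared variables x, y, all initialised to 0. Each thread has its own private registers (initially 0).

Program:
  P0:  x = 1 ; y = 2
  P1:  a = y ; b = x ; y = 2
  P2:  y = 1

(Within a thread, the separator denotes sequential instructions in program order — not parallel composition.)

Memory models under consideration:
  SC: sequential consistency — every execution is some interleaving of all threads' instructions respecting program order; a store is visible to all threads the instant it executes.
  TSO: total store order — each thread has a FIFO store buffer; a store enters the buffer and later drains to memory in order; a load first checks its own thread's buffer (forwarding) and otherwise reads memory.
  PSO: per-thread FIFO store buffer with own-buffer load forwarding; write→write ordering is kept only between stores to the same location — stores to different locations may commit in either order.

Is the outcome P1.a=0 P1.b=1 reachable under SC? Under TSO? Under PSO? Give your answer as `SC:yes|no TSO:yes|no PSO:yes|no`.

outcome vector order: (P1.a,P1.b)
SC (5): (0,0); (0,1); (1,0); (1,1); (2,1)
TSO (5): (0,0); (0,1); (1,0); (1,1); (2,1)
PSO (6): (0,0); (0,1); (1,0); (1,1); (2,0); (2,1)
target (0,1) ∈ {SC,TSO,PSO}

SC:yes TSO:yes PSO:yes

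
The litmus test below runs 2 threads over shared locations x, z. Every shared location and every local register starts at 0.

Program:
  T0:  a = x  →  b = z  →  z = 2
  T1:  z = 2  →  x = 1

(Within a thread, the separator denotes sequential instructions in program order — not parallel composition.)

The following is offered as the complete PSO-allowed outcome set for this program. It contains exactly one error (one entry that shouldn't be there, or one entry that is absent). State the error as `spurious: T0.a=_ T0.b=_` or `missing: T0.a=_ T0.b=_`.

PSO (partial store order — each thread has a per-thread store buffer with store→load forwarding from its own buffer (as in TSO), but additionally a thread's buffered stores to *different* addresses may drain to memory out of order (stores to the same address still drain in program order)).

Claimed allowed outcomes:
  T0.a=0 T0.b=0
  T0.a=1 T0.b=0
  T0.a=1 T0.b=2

missing: T0.a=0 T0.b=2

outcome vector order: (T0.a,T0.b)
[PSO] allowed = {<0 0>, <0 2>, <1 0>, <1 2>}
PSO∖claimed = {<0 2>}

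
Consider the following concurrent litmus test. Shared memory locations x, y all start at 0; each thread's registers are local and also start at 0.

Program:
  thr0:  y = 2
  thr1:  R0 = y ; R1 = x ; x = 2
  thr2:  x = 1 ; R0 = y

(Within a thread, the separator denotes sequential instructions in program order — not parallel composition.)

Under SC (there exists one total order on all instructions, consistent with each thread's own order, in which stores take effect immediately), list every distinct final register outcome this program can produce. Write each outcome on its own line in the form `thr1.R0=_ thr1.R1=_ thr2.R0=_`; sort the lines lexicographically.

thr1.R0=0 thr1.R1=0 thr2.R0=0
thr1.R0=0 thr1.R1=0 thr2.R0=2
thr1.R0=0 thr1.R1=1 thr2.R0=0
thr1.R0=0 thr1.R1=1 thr2.R0=2
thr1.R0=2 thr1.R1=0 thr2.R0=2
thr1.R0=2 thr1.R1=1 thr2.R0=0
thr1.R0=2 thr1.R1=1 thr2.R0=2

outcome vector order: (thr1.R0,thr1.R1,thr2.R0)
|SC outcomes| = 7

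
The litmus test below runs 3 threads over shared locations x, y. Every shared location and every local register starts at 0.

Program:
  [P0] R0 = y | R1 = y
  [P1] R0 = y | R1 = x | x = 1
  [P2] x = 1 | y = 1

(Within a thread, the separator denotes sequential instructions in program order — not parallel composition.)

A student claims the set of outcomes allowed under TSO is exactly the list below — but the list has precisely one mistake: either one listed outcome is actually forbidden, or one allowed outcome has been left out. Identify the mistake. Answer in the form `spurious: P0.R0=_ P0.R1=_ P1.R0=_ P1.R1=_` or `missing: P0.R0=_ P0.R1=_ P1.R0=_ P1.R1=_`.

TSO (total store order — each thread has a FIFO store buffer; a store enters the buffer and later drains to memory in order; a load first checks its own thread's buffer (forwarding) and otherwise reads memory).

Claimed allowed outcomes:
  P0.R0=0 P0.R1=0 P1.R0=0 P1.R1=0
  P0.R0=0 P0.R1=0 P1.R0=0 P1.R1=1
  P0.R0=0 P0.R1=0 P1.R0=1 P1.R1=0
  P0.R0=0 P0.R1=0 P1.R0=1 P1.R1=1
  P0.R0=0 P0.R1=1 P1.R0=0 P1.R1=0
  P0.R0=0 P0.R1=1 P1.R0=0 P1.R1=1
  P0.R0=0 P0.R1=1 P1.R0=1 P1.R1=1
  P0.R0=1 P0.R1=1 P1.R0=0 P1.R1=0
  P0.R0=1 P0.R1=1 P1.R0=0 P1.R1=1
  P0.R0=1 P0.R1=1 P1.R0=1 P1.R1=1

spurious: P0.R0=0 P0.R1=0 P1.R0=1 P1.R1=0

outcome vector order: (P0.R0,P0.R1,P1.R0,P1.R1)
under TSO → (0,0,0,0) (0,0,0,1) (0,0,1,1) (0,1,0,0) (0,1,0,1) (0,1,1,1) (1,1,0,0) (1,1,0,1) (1,1,1,1)
claimed∖TSO = {(0,0,1,0)}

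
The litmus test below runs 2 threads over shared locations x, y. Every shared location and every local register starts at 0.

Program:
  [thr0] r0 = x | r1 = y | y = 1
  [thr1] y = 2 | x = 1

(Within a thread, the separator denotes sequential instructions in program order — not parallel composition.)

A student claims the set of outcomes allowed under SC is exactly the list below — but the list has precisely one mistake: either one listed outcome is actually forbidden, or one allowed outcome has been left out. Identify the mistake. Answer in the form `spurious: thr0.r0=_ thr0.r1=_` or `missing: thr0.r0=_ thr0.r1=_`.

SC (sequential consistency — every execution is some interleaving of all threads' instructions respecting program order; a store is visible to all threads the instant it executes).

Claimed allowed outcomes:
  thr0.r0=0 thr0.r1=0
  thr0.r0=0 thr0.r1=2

missing: thr0.r0=1 thr0.r1=2

outcome vector order: (thr0.r0,thr0.r1)
SC (3): 00 02 12
SC∖claimed = {12}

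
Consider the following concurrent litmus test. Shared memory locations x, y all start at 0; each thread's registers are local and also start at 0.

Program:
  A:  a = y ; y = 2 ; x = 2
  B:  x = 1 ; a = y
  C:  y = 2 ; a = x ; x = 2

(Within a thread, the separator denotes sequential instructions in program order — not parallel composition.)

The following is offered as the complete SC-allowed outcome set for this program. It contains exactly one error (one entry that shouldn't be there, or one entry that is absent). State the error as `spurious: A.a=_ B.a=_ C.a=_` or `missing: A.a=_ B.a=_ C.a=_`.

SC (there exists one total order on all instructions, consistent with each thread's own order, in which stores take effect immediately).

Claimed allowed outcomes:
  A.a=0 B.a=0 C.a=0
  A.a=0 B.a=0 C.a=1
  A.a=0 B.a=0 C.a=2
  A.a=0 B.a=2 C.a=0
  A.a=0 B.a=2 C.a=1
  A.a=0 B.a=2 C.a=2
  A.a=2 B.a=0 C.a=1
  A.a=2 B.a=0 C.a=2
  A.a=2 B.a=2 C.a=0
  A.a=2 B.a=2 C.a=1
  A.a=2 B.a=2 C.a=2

outcome vector order: (A.a,B.a,C.a)
[SC] allowed = {(0,0,1); (0,0,2); (0,2,0); (0,2,1); (0,2,2); (2,0,1); (2,0,2); (2,2,0); (2,2,1); (2,2,2)}
claimed∖SC = {(0,0,0)}

spurious: A.a=0 B.a=0 C.a=0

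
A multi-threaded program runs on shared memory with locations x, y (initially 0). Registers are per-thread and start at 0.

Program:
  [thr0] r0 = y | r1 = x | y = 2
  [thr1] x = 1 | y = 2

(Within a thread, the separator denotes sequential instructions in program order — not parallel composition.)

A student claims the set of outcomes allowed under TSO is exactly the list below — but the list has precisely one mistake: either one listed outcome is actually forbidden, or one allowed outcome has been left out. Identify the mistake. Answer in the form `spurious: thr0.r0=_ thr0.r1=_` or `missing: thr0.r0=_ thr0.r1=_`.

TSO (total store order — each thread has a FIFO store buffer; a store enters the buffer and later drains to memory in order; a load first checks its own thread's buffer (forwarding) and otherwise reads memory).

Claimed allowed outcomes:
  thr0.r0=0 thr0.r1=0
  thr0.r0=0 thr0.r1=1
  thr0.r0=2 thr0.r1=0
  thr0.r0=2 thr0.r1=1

spurious: thr0.r0=2 thr0.r1=0

outcome vector order: (thr0.r0,thr0.r1)
under TSO → <0 0>, <0 1>, <2 1>
claimed∖TSO = {<2 0>}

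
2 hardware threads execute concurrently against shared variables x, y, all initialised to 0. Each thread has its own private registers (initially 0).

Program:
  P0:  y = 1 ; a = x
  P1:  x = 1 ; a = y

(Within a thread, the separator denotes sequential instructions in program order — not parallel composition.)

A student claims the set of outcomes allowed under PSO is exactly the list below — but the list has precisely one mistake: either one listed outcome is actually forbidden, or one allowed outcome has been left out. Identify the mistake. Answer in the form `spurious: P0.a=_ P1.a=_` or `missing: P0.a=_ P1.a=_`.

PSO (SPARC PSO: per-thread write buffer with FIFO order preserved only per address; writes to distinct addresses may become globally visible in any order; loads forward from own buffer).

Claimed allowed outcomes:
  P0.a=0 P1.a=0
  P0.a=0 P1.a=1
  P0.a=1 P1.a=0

outcome vector order: (P0.a,P1.a)
[PSO] allowed = {0/0 0/1 1/0 1/1}
PSO∖claimed = {1/1}

missing: P0.a=1 P1.a=1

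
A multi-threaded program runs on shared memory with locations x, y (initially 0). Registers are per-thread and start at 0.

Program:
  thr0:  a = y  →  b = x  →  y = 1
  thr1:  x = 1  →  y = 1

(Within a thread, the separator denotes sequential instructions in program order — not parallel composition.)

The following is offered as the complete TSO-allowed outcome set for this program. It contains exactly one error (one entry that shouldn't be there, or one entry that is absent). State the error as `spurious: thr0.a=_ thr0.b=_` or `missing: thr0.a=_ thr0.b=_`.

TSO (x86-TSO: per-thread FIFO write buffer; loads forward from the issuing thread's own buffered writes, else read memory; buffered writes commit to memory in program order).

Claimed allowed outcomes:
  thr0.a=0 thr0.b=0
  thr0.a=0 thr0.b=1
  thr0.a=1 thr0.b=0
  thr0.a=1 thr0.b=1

outcome vector order: (thr0.a,thr0.b)
under TSO → 0/0; 0/1; 1/1
claimed∖TSO = {1/0}

spurious: thr0.a=1 thr0.b=0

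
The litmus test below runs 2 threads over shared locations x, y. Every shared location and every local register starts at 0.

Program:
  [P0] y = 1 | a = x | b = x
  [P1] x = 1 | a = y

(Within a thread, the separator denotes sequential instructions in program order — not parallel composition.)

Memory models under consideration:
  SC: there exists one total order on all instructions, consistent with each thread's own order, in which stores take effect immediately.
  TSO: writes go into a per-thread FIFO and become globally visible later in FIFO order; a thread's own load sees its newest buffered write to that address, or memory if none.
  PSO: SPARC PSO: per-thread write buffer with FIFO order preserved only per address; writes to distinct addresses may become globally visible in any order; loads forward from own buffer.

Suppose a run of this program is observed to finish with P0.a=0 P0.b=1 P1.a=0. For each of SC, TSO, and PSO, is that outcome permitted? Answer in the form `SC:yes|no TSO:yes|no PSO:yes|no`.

SC:no TSO:yes PSO:yes

outcome vector order: (P0.a,P0.b,P1.a)
SC: 4 outcomes — {(0,0,1) (0,1,1) (1,1,0) (1,1,1)}
TSO: 6 outcomes — {(0,0,0) (0,0,1) (0,1,0) (0,1,1) (1,1,0) (1,1,1)}
PSO: 6 outcomes — {(0,0,0) (0,0,1) (0,1,0) (0,1,1) (1,1,0) (1,1,1)}
target (0,1,0) ∈ {TSO,PSO}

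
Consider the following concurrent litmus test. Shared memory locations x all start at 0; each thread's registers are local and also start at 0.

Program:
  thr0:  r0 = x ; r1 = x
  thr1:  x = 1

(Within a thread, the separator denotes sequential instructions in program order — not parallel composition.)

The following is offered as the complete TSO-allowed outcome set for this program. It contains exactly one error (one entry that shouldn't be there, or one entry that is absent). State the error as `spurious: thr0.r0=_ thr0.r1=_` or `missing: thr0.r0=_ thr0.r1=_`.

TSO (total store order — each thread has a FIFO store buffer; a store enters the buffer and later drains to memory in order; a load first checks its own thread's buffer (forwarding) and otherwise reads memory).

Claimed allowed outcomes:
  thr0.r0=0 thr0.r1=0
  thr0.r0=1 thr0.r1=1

outcome vector order: (thr0.r0,thr0.r1)
under TSO → 00, 01, 11
TSO∖claimed = {01}

missing: thr0.r0=0 thr0.r1=1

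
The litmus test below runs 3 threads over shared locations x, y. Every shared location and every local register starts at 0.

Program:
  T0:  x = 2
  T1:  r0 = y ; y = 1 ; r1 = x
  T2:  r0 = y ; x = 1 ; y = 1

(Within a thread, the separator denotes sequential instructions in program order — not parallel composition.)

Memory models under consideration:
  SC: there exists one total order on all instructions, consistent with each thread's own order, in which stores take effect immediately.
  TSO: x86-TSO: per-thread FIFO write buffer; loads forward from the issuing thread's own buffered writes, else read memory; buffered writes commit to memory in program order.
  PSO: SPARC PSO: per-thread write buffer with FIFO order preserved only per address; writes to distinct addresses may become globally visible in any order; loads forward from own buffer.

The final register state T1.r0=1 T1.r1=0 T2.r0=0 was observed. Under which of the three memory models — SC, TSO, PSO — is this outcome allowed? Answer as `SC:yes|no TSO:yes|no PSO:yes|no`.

outcome vector order: (T1.r0,T1.r1,T2.r0)
SC (8): <0 0 0>, <0 0 1>, <0 1 0>, <0 1 1>, <0 2 0>, <0 2 1>, <1 1 0>, <1 2 0>
TSO (8): <0 0 0>, <0 0 1>, <0 1 0>, <0 1 1>, <0 2 0>, <0 2 1>, <1 1 0>, <1 2 0>
PSO (9): <0 0 0>, <0 0 1>, <0 1 0>, <0 1 1>, <0 2 0>, <0 2 1>, <1 0 0>, <1 1 0>, <1 2 0>
target <1 0 0> ∈ {PSO}

SC:no TSO:no PSO:yes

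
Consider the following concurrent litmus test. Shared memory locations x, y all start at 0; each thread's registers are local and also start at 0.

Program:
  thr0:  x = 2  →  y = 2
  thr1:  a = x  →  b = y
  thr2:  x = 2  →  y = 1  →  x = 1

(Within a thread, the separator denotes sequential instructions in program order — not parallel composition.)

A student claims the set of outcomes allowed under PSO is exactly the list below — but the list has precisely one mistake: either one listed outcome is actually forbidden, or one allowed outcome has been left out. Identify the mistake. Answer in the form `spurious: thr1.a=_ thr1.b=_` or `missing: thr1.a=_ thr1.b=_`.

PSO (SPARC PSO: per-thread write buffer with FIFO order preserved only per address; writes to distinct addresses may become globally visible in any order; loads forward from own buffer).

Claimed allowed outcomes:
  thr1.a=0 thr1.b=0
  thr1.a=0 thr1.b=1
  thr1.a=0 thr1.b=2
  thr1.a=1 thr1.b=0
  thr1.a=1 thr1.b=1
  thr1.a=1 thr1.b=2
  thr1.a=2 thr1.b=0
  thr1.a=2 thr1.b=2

missing: thr1.a=2 thr1.b=1

outcome vector order: (thr1.a,thr1.b)
[PSO] allowed = {0/0 0/1 0/2 1/0 1/1 1/2 2/0 2/1 2/2}
PSO∖claimed = {2/1}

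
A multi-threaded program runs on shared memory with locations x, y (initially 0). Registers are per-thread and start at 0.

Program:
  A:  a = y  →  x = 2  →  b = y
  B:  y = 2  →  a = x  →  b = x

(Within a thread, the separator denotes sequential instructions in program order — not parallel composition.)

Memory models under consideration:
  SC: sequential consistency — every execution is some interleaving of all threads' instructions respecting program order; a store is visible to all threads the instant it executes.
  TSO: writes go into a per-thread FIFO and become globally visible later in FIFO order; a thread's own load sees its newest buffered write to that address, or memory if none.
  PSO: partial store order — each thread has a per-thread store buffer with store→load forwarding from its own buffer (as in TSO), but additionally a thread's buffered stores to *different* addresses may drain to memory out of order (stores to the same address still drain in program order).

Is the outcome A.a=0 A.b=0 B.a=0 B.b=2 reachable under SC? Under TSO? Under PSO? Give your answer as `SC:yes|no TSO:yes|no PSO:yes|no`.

SC:no TSO:yes PSO:yes

outcome vector order: (A.a,A.b,B.a,B.b)
SC: 7 outcomes — {0022 0200 0202 0222 2200 2202 2222}
TSO: 9 outcomes — {0000 0002 0022 0200 0202 0222 2200 2202 2222}
PSO: 9 outcomes — {0000 0002 0022 0200 0202 0222 2200 2202 2222}
target 0002 ∈ {TSO,PSO}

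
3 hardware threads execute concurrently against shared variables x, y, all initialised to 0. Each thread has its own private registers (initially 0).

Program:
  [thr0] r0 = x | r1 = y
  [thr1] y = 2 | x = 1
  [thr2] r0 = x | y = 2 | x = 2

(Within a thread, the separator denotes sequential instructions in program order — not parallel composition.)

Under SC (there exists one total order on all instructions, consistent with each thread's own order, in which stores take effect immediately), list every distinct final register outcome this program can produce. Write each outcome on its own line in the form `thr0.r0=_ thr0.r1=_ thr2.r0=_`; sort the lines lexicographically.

outcome vector order: (thr0.r0,thr0.r1,thr2.r0)
|SC outcomes| = 8

thr0.r0=0 thr0.r1=0 thr2.r0=0
thr0.r0=0 thr0.r1=0 thr2.r0=1
thr0.r0=0 thr0.r1=2 thr2.r0=0
thr0.r0=0 thr0.r1=2 thr2.r0=1
thr0.r0=1 thr0.r1=2 thr2.r0=0
thr0.r0=1 thr0.r1=2 thr2.r0=1
thr0.r0=2 thr0.r1=2 thr2.r0=0
thr0.r0=2 thr0.r1=2 thr2.r0=1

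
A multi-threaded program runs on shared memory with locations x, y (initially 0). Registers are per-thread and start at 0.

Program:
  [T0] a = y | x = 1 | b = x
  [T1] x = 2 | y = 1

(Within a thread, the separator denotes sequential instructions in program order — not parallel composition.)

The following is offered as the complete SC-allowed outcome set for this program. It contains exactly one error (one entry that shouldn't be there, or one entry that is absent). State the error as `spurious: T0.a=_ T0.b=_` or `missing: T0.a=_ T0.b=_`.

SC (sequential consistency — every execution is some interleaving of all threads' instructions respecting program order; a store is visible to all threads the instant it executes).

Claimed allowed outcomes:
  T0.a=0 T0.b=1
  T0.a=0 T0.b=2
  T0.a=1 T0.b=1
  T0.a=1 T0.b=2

spurious: T0.a=1 T0.b=2

outcome vector order: (T0.a,T0.b)
SC: 3 outcomes — {(0,1) (0,2) (1,1)}
claimed∖SC = {(1,2)}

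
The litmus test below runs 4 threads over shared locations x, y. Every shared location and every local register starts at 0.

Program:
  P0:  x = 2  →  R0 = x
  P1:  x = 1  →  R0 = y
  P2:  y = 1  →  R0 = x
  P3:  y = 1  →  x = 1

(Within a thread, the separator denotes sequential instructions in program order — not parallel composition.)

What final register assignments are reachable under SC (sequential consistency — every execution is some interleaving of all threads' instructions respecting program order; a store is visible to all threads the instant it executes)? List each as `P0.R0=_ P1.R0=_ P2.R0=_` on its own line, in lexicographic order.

outcome vector order: (P0.R0,P1.R0,P2.R0)
|SC outcomes| = 10

P0.R0=1 P1.R0=0 P2.R0=1
P0.R0=1 P1.R0=0 P2.R0=2
P0.R0=1 P1.R0=1 P2.R0=0
P0.R0=1 P1.R0=1 P2.R0=1
P0.R0=1 P1.R0=1 P2.R0=2
P0.R0=2 P1.R0=0 P2.R0=1
P0.R0=2 P1.R0=0 P2.R0=2
P0.R0=2 P1.R0=1 P2.R0=0
P0.R0=2 P1.R0=1 P2.R0=1
P0.R0=2 P1.R0=1 P2.R0=2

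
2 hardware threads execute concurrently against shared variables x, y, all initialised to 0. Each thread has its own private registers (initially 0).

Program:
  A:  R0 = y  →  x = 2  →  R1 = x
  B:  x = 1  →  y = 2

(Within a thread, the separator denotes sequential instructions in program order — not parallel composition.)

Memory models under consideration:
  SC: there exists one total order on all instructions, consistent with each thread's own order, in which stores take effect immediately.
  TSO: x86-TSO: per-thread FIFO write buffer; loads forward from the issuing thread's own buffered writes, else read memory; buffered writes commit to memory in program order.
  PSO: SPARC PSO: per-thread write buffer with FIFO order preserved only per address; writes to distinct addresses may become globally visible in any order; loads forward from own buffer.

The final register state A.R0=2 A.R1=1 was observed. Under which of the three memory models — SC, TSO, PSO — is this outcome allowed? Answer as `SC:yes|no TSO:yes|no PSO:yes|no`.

outcome vector order: (A.R0,A.R1)
SC (3): 0/1, 0/2, 2/2
TSO (3): 0/1, 0/2, 2/2
PSO (4): 0/1, 0/2, 2/1, 2/2
target 2/1 ∈ {PSO}

SC:no TSO:no PSO:yes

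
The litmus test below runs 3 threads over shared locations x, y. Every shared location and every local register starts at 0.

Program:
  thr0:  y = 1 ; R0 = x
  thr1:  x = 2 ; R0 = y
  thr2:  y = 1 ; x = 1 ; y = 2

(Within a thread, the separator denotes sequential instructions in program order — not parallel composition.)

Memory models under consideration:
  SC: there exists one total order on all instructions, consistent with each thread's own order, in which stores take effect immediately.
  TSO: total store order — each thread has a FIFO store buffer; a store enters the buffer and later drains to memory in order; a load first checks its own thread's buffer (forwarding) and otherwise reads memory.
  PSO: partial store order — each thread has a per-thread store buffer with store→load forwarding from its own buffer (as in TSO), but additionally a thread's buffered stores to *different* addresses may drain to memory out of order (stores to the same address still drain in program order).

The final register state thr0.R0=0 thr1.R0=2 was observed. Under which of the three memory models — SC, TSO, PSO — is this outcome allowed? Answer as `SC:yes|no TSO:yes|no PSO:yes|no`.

outcome vector order: (thr0.R0,thr1.R0)
SC: 8 outcomes — {(0,1), (0,2), (1,0), (1,1), (1,2), (2,0), (2,1), (2,2)}
TSO: 9 outcomes — {(0,0), (0,1), (0,2), (1,0), (1,1), (1,2), (2,0), (2,1), (2,2)}
PSO: 9 outcomes — {(0,0), (0,1), (0,2), (1,0), (1,1), (1,2), (2,0), (2,1), (2,2)}
target (0,2) ∈ {SC,TSO,PSO}

SC:yes TSO:yes PSO:yes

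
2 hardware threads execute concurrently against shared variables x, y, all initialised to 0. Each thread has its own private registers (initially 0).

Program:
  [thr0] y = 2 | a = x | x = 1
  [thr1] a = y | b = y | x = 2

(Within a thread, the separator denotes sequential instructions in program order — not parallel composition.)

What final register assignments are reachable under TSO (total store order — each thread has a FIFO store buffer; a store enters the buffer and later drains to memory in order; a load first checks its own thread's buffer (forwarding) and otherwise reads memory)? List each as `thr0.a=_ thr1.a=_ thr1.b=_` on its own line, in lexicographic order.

outcome vector order: (thr0.a,thr1.a,thr1.b)
|TSO outcomes| = 6

thr0.a=0 thr1.a=0 thr1.b=0
thr0.a=0 thr1.a=0 thr1.b=2
thr0.a=0 thr1.a=2 thr1.b=2
thr0.a=2 thr1.a=0 thr1.b=0
thr0.a=2 thr1.a=0 thr1.b=2
thr0.a=2 thr1.a=2 thr1.b=2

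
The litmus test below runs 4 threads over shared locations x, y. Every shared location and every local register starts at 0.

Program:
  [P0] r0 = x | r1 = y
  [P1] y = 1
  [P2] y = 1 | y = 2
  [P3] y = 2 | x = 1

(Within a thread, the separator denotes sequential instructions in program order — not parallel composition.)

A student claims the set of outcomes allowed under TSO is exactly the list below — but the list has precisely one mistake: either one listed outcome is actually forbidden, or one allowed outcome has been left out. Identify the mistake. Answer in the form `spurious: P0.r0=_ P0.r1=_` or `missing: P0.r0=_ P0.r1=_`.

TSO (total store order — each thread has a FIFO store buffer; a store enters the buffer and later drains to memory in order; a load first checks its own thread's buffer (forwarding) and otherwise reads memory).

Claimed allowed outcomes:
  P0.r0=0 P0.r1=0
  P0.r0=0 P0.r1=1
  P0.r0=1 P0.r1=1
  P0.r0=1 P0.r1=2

outcome vector order: (P0.r0,P0.r1)
under TSO → 0/0, 0/1, 0/2, 1/1, 1/2
TSO∖claimed = {0/2}

missing: P0.r0=0 P0.r1=2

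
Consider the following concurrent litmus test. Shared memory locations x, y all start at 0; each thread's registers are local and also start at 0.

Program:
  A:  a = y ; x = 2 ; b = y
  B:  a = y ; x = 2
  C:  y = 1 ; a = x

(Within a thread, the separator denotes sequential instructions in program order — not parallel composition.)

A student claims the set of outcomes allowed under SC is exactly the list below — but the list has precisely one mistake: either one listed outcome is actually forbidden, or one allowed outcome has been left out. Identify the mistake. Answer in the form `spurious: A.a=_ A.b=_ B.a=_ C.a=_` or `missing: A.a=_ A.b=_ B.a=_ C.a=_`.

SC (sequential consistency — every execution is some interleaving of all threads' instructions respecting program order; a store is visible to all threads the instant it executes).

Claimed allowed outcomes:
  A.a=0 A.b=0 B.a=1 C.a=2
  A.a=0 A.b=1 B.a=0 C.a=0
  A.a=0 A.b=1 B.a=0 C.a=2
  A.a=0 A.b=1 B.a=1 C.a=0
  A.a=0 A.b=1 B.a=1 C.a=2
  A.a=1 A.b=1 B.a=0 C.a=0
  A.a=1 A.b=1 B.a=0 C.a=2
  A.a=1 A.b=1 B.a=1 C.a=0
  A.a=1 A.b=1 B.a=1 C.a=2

outcome vector order: (A.a,A.b,B.a,C.a)
SC: 10 outcomes — {0/0/0/2, 0/0/1/2, 0/1/0/0, 0/1/0/2, 0/1/1/0, 0/1/1/2, 1/1/0/0, 1/1/0/2, 1/1/1/0, 1/1/1/2}
SC∖claimed = {0/0/0/2}

missing: A.a=0 A.b=0 B.a=0 C.a=2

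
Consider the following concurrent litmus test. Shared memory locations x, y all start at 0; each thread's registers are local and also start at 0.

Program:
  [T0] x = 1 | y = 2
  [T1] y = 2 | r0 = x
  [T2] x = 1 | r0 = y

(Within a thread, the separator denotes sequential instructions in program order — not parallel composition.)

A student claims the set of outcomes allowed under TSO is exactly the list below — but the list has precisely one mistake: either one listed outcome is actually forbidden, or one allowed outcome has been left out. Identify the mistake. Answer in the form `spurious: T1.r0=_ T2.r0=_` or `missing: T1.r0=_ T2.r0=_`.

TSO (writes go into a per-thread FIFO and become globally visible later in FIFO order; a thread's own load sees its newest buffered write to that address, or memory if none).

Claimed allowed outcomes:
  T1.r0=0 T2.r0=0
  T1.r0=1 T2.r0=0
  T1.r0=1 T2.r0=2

outcome vector order: (T1.r0,T2.r0)
TSO: 4 outcomes — {<0 0>, <0 2>, <1 0>, <1 2>}
TSO∖claimed = {<0 2>}

missing: T1.r0=0 T2.r0=2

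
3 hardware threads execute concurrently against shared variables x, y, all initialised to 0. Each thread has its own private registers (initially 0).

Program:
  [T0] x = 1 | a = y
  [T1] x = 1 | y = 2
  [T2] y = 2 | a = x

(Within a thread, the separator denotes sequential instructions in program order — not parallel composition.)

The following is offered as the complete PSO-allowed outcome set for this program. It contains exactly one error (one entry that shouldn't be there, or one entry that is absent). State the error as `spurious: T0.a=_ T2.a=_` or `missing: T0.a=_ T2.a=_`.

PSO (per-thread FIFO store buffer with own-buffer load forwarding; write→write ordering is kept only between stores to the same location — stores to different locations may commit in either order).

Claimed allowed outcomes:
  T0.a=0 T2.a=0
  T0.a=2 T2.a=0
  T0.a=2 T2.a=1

outcome vector order: (T0.a,T2.a)
PSO: 4 outcomes — {(0,0) (0,1) (2,0) (2,1)}
PSO∖claimed = {(0,1)}

missing: T0.a=0 T2.a=1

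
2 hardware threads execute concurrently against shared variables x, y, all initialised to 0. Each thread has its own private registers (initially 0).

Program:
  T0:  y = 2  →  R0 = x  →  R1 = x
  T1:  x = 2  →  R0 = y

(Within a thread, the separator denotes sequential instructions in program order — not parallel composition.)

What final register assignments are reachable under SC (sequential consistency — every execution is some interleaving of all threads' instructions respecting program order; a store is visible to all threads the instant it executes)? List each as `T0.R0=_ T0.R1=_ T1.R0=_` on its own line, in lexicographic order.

outcome vector order: (T0.R0,T0.R1,T1.R0)
|SC outcomes| = 4

T0.R0=0 T0.R1=0 T1.R0=2
T0.R0=0 T0.R1=2 T1.R0=2
T0.R0=2 T0.R1=2 T1.R0=0
T0.R0=2 T0.R1=2 T1.R0=2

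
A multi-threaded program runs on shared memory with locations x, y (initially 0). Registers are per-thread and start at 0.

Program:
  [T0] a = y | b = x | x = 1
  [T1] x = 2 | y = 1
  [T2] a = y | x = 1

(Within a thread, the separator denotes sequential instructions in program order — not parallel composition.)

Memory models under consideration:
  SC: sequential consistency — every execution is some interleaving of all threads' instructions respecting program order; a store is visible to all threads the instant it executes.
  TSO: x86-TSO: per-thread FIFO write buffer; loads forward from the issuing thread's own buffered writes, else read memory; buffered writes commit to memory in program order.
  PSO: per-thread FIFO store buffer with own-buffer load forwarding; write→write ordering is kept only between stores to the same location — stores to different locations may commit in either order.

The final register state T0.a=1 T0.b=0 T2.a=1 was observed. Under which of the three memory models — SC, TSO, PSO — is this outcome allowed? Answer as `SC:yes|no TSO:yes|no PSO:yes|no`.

SC:no TSO:no PSO:yes

outcome vector order: (T0.a,T0.b,T2.a)
[SC] allowed = {0/0/0; 0/0/1; 0/1/0; 0/1/1; 0/2/0; 0/2/1; 1/1/0; 1/1/1; 1/2/0; 1/2/1}
[TSO] allowed = {0/0/0; 0/0/1; 0/1/0; 0/1/1; 0/2/0; 0/2/1; 1/1/0; 1/1/1; 1/2/0; 1/2/1}
[PSO] allowed = {0/0/0; 0/0/1; 0/1/0; 0/1/1; 0/2/0; 0/2/1; 1/0/0; 1/0/1; 1/1/0; 1/1/1; 1/2/0; 1/2/1}
target 1/0/1 ∈ {PSO}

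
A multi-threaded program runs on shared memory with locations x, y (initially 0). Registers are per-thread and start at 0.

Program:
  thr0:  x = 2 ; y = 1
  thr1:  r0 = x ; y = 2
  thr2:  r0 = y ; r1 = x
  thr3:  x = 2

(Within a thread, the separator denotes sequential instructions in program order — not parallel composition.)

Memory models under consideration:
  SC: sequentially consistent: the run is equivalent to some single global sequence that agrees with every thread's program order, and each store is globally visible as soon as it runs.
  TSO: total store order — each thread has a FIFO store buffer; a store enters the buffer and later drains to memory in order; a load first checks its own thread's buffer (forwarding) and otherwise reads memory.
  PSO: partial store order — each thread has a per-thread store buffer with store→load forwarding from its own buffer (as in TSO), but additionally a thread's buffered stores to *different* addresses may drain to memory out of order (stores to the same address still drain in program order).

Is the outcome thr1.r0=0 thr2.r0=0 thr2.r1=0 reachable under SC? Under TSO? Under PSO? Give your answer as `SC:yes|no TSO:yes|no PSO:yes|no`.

outcome vector order: (thr1.r0,thr2.r0,thr2.r1)
SC: 9 outcomes — {000 002 012 020 022 200 202 212 222}
TSO: 9 outcomes — {000 002 012 020 022 200 202 212 222}
PSO: 11 outcomes — {000 002 010 012 020 022 200 202 210 212 222}
target 000 ∈ {SC,TSO,PSO}

SC:yes TSO:yes PSO:yes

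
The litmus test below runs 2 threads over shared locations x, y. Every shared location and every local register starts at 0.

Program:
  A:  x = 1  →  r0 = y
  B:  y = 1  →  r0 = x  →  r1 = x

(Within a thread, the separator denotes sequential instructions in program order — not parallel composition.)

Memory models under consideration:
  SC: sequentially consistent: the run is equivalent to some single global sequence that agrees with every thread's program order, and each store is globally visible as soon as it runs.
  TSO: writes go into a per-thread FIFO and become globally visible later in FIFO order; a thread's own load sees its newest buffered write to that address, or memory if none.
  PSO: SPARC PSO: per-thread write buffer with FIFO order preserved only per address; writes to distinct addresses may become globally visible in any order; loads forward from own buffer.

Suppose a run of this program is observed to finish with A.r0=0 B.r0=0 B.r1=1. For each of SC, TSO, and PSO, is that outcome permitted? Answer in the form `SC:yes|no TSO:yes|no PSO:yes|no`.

outcome vector order: (A.r0,B.r0,B.r1)
SC (4): 0/1/1; 1/0/0; 1/0/1; 1/1/1
TSO (6): 0/0/0; 0/0/1; 0/1/1; 1/0/0; 1/0/1; 1/1/1
PSO (6): 0/0/0; 0/0/1; 0/1/1; 1/0/0; 1/0/1; 1/1/1
target 0/0/1 ∈ {TSO,PSO}

SC:no TSO:yes PSO:yes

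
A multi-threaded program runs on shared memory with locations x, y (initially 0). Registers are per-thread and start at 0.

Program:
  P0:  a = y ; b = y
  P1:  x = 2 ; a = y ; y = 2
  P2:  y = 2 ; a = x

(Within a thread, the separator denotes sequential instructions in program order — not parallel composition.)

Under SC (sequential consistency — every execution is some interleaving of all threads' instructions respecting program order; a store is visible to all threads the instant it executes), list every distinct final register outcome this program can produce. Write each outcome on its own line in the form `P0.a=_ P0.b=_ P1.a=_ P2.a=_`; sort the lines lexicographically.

outcome vector order: (P0.a,P0.b,P1.a,P2.a)
|SC outcomes| = 9

P0.a=0 P0.b=0 P1.a=0 P2.a=2
P0.a=0 P0.b=0 P1.a=2 P2.a=0
P0.a=0 P0.b=0 P1.a=2 P2.a=2
P0.a=0 P0.b=2 P1.a=0 P2.a=2
P0.a=0 P0.b=2 P1.a=2 P2.a=0
P0.a=0 P0.b=2 P1.a=2 P2.a=2
P0.a=2 P0.b=2 P1.a=0 P2.a=2
P0.a=2 P0.b=2 P1.a=2 P2.a=0
P0.a=2 P0.b=2 P1.a=2 P2.a=2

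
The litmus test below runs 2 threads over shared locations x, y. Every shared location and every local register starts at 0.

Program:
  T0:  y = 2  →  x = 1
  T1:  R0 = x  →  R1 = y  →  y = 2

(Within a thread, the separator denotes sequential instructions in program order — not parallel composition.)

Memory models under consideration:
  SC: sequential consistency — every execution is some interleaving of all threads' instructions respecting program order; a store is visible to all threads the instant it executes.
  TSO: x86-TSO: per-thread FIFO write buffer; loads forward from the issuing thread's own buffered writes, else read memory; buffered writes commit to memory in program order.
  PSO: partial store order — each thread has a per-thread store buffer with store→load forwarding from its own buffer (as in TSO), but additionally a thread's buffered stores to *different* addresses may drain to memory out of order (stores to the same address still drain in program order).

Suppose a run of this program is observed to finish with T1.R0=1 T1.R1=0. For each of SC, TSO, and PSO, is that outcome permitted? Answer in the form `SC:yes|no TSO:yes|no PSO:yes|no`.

SC:no TSO:no PSO:yes

outcome vector order: (T1.R0,T1.R1)
SC (3): 00; 02; 12
TSO (3): 00; 02; 12
PSO (4): 00; 02; 10; 12
target 10 ∈ {PSO}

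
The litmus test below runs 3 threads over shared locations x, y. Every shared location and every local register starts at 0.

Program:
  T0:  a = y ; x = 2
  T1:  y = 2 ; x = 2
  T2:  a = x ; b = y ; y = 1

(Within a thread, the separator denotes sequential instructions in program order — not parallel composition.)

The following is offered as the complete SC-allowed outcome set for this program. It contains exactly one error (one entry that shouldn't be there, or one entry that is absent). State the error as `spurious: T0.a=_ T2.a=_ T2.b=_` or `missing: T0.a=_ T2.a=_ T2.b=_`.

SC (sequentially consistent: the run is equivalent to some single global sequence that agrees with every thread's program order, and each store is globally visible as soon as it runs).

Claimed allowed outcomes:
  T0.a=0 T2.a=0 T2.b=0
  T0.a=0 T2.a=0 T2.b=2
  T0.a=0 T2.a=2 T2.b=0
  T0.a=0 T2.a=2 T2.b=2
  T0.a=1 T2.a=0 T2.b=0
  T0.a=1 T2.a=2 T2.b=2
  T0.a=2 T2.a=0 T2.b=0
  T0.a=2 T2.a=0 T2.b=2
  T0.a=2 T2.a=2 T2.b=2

outcome vector order: (T0.a,T2.a,T2.b)
SC: 10 outcomes — {000; 002; 020; 022; 100; 102; 122; 200; 202; 222}
SC∖claimed = {102}

missing: T0.a=1 T2.a=0 T2.b=2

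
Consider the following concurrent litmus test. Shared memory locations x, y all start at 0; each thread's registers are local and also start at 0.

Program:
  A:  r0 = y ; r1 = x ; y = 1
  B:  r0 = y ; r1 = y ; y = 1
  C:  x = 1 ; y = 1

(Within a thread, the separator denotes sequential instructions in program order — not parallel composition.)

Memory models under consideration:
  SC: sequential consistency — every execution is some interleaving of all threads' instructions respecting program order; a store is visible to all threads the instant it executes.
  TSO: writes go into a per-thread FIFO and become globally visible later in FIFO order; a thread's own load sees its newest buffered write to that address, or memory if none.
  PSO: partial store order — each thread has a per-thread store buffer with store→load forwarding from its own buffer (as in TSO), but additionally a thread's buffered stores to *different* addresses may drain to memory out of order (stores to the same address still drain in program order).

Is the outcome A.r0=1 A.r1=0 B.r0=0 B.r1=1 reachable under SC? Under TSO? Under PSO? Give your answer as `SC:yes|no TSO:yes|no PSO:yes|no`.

outcome vector order: (A.r0,A.r1,B.r0,B.r1)
[SC] allowed = {<0 0 0 0>, <0 0 0 1>, <0 0 1 1>, <0 1 0 0>, <0 1 0 1>, <0 1 1 1>, <1 0 0 0>, <1 1 0 0>, <1 1 0 1>, <1 1 1 1>}
[TSO] allowed = {<0 0 0 0>, <0 0 0 1>, <0 0 1 1>, <0 1 0 0>, <0 1 0 1>, <0 1 1 1>, <1 0 0 0>, <1 1 0 0>, <1 1 0 1>, <1 1 1 1>}
[PSO] allowed = {<0 0 0 0>, <0 0 0 1>, <0 0 1 1>, <0 1 0 0>, <0 1 0 1>, <0 1 1 1>, <1 0 0 0>, <1 0 0 1>, <1 0 1 1>, <1 1 0 0>, <1 1 0 1>, <1 1 1 1>}
target <1 0 0 1> ∈ {PSO}

SC:no TSO:no PSO:yes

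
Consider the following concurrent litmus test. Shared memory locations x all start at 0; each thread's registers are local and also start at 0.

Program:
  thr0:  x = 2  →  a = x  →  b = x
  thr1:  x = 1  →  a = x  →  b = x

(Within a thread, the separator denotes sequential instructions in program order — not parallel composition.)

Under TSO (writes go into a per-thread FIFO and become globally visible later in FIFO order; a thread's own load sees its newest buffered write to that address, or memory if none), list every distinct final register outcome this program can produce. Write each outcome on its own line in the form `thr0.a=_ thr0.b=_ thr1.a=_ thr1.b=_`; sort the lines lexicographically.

thr0.a=1 thr0.b=1 thr1.a=1 thr1.b=1
thr0.a=2 thr0.b=1 thr1.a=1 thr1.b=1
thr0.a=2 thr0.b=2 thr1.a=1 thr1.b=1
thr0.a=2 thr0.b=2 thr1.a=1 thr1.b=2
thr0.a=2 thr0.b=2 thr1.a=2 thr1.b=2

outcome vector order: (thr0.a,thr0.b,thr1.a,thr1.b)
|TSO outcomes| = 5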